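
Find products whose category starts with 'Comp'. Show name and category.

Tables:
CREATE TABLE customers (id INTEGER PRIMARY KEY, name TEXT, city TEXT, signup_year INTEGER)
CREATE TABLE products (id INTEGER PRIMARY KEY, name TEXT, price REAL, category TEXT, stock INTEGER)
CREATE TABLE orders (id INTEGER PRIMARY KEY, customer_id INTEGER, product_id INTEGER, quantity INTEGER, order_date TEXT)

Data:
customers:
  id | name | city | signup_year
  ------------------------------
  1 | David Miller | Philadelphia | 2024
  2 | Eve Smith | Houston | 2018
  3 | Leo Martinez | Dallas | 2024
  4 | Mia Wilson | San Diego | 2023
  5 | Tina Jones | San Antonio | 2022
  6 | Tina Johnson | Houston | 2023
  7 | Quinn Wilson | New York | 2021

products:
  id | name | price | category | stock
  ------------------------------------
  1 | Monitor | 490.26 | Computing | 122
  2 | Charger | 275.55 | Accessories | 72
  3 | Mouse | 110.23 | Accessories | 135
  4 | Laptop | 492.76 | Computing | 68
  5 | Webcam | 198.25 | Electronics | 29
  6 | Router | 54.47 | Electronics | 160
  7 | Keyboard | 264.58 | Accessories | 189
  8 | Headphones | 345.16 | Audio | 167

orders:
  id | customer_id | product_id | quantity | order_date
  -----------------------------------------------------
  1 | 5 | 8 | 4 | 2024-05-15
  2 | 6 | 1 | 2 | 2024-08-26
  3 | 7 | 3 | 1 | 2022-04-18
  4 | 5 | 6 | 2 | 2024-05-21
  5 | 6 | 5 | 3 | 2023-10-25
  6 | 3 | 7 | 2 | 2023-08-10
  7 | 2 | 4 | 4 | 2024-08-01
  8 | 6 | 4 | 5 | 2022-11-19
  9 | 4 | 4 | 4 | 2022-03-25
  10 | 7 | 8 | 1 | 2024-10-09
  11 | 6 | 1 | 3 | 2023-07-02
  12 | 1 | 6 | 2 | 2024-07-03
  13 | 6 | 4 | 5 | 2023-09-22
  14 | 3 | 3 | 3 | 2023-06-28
SELECT name, category FROM products WHERE category LIKE 'Comp%'

Execution result:
name | category
Monitor | Computing
Laptop | Computing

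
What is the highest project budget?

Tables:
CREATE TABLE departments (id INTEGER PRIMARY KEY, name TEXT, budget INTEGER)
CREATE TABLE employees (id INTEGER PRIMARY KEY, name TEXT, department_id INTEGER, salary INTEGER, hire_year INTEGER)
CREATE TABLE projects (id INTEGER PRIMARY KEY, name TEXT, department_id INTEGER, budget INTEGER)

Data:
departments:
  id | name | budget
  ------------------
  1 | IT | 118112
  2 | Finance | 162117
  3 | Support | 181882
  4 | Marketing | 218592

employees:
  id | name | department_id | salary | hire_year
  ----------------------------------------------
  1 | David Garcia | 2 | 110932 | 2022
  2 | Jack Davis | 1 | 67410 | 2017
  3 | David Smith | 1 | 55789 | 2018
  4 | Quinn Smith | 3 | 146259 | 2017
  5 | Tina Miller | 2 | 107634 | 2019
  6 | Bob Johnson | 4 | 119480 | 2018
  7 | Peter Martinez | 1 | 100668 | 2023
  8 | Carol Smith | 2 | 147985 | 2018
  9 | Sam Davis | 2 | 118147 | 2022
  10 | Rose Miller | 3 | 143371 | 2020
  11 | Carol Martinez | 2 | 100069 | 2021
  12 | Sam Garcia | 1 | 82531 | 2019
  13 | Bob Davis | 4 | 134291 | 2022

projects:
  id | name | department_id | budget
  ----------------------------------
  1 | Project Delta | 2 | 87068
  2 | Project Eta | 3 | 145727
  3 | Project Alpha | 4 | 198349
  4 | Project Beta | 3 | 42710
SELECT MAX(budget) FROM projects

Execution result:
198349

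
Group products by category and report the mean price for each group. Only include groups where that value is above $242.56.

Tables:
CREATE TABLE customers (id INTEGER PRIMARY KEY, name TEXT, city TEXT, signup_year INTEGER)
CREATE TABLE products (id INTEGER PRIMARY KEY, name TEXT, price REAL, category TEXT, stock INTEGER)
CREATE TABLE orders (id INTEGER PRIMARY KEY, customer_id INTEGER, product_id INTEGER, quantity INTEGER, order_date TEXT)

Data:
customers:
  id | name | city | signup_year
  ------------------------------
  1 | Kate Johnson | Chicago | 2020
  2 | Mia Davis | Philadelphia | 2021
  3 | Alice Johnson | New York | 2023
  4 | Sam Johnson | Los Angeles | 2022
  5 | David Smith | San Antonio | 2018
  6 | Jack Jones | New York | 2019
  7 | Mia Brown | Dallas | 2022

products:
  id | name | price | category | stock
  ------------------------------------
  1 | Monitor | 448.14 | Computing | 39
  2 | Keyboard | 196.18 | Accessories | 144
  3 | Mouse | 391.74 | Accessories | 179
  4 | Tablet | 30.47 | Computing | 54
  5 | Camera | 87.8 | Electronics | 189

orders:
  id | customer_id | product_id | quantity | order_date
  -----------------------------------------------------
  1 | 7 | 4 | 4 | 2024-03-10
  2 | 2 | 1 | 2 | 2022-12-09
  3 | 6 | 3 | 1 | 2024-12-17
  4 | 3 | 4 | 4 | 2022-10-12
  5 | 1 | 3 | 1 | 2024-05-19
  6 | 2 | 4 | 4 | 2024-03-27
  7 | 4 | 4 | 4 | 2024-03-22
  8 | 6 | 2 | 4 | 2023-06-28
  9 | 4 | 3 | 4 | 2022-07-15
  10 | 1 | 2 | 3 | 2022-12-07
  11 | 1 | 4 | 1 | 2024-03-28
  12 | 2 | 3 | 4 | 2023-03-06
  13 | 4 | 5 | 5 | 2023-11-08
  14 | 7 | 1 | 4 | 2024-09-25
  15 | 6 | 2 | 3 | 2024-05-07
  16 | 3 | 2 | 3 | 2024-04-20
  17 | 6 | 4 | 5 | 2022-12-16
SELECT category, AVG(price) AS avg_price FROM products GROUP BY category HAVING AVG(price) > 242.56

Execution result:
category | avg_price
Accessories | 293.96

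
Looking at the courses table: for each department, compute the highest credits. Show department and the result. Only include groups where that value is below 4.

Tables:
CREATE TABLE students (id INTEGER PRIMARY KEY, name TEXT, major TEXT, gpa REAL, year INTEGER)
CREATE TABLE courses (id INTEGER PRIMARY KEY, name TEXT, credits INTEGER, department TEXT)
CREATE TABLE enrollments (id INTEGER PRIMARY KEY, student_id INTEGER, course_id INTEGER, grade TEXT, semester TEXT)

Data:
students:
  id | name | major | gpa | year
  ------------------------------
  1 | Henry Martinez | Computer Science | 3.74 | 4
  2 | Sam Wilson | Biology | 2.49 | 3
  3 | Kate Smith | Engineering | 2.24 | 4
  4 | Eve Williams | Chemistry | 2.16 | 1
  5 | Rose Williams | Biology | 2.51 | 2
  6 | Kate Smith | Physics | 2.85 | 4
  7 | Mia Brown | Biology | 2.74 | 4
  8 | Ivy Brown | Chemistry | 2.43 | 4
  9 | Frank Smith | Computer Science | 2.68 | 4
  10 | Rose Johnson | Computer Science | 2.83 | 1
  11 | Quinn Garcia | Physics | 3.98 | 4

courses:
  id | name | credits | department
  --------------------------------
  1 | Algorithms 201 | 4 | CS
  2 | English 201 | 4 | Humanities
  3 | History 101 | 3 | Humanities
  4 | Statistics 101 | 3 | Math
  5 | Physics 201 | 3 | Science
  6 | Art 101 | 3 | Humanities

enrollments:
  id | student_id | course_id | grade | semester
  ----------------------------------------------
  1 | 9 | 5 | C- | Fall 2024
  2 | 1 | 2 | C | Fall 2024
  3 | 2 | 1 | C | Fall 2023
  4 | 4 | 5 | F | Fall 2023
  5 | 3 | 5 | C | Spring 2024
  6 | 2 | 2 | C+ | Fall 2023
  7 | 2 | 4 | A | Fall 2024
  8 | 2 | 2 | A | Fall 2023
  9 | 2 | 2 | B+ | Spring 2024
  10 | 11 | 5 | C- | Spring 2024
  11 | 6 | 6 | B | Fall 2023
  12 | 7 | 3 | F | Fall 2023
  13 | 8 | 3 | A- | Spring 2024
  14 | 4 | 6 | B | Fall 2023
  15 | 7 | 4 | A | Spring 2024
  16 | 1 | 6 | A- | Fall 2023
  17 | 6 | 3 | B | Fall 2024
SELECT department, MAX(credits) AS max_credits FROM courses GROUP BY department HAVING MAX(credits) < 4

Execution result:
department | max_credits
Math | 3
Science | 3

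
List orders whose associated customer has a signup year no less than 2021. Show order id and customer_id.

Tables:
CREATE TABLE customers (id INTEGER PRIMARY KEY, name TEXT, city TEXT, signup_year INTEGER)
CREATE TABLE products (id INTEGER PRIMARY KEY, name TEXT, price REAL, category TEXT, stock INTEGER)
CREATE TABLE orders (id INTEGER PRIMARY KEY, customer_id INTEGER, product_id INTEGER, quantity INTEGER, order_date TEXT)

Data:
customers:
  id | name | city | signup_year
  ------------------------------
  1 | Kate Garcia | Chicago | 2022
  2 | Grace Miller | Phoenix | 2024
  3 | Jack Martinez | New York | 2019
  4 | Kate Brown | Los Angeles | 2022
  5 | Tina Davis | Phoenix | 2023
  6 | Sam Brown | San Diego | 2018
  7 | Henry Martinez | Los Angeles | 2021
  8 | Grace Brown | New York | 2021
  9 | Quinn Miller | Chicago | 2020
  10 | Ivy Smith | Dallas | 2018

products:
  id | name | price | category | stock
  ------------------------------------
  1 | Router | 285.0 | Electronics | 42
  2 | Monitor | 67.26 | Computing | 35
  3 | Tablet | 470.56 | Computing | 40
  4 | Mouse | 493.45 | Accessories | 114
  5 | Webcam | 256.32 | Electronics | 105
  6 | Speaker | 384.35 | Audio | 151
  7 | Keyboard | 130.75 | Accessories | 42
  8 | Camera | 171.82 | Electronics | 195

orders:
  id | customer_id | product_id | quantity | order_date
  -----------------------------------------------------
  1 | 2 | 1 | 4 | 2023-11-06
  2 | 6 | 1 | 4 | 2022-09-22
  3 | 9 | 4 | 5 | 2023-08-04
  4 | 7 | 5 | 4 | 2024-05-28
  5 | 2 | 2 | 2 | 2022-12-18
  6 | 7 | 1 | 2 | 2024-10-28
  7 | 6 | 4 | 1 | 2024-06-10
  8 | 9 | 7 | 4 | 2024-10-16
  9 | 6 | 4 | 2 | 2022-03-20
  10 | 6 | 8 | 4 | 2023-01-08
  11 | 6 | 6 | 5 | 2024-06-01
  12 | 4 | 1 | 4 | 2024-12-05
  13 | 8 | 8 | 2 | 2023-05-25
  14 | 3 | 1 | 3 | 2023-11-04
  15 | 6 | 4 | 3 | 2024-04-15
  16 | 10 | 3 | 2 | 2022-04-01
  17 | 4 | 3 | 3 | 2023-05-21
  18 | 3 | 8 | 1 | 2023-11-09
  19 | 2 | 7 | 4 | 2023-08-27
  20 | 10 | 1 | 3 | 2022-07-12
SELECT id, customer_id FROM orders WHERE customer_id IN (SELECT id FROM customers WHERE signup_year >= 2021)

Execution result:
id | customer_id
1 | 2
4 | 7
5 | 2
6 | 7
12 | 4
13 | 8
17 | 4
19 | 2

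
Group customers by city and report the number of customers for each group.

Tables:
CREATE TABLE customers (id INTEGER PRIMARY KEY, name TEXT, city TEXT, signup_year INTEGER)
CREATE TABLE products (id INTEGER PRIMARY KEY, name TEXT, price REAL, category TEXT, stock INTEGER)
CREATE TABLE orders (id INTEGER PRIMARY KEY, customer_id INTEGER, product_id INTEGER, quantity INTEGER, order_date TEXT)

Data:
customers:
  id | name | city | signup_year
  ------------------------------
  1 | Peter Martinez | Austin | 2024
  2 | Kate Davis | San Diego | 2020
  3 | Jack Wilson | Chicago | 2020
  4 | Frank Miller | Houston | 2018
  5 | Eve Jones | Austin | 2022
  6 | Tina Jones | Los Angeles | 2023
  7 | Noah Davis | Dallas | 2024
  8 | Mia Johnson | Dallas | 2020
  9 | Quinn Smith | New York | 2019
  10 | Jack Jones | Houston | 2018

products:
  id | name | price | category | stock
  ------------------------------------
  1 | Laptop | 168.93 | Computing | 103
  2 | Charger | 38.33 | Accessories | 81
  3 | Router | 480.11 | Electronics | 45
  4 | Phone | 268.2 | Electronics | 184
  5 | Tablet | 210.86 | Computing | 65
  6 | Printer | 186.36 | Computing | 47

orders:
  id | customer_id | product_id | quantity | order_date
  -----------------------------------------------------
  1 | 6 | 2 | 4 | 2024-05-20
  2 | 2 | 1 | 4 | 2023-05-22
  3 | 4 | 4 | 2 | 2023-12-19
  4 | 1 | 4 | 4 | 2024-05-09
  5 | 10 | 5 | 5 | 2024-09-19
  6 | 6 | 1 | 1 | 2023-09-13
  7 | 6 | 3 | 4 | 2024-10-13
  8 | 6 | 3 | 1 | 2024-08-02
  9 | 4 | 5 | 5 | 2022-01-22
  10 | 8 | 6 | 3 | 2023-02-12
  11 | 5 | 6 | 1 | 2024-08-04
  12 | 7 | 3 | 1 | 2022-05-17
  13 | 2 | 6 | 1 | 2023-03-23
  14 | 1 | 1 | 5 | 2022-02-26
SELECT city, COUNT(*) AS n FROM customers GROUP BY city

Execution result:
city | n
Austin | 2
Chicago | 1
Dallas | 2
Houston | 2
Los Angeles | 1
New York | 1
San Diego | 1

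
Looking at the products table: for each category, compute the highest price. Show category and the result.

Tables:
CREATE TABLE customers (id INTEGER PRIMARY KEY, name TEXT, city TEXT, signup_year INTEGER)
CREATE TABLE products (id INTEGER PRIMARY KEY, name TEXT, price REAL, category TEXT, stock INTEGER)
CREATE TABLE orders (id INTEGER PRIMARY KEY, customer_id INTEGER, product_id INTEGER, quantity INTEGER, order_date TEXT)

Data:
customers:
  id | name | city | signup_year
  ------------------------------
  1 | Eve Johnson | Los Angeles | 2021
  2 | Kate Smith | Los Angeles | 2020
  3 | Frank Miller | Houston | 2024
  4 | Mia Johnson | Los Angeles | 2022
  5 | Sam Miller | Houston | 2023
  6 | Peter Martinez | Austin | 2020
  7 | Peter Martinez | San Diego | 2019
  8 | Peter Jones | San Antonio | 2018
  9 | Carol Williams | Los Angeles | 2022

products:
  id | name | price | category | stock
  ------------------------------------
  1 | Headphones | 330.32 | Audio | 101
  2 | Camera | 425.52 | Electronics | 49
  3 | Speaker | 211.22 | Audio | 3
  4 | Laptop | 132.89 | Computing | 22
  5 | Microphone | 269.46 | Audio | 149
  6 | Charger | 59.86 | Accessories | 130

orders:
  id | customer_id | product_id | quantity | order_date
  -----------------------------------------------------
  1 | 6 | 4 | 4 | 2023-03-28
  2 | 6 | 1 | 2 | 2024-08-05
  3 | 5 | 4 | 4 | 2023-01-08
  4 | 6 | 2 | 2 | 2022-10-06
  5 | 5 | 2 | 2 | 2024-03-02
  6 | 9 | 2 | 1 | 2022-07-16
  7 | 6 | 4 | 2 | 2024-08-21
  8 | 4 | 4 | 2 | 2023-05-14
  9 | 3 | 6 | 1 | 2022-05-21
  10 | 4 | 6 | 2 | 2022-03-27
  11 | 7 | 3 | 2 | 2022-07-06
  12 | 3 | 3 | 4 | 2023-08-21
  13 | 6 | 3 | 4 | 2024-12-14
SELECT category, MAX(price) AS max_price FROM products GROUP BY category

Execution result:
category | max_price
Accessories | 59.86
Audio | 330.32
Computing | 132.89
Electronics | 425.52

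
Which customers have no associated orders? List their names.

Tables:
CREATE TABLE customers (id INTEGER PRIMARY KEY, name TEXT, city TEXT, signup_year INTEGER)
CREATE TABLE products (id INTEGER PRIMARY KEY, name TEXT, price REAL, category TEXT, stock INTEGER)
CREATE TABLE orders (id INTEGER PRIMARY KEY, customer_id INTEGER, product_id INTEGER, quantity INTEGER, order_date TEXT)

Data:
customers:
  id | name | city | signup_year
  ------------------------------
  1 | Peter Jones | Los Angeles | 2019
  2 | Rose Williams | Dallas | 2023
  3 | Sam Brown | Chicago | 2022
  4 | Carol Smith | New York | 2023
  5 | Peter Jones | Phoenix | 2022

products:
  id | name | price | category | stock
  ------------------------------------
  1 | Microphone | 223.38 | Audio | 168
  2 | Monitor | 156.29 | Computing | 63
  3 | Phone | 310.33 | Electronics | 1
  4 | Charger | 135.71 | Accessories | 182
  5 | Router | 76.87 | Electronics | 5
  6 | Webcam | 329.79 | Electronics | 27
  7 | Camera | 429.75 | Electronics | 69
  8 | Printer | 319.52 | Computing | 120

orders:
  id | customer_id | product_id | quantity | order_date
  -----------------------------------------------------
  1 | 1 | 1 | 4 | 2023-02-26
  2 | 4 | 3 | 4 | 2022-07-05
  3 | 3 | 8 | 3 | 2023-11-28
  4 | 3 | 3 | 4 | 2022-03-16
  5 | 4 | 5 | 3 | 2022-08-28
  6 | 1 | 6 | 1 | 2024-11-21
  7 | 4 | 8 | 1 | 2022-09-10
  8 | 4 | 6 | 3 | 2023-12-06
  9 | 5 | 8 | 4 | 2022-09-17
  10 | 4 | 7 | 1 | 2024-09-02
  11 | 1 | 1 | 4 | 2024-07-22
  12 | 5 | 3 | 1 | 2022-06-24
SELECT p.name FROM customers p LEFT JOIN orders c ON c.customer_id = p.id WHERE c.id IS NULL

Execution result:
Rose Williams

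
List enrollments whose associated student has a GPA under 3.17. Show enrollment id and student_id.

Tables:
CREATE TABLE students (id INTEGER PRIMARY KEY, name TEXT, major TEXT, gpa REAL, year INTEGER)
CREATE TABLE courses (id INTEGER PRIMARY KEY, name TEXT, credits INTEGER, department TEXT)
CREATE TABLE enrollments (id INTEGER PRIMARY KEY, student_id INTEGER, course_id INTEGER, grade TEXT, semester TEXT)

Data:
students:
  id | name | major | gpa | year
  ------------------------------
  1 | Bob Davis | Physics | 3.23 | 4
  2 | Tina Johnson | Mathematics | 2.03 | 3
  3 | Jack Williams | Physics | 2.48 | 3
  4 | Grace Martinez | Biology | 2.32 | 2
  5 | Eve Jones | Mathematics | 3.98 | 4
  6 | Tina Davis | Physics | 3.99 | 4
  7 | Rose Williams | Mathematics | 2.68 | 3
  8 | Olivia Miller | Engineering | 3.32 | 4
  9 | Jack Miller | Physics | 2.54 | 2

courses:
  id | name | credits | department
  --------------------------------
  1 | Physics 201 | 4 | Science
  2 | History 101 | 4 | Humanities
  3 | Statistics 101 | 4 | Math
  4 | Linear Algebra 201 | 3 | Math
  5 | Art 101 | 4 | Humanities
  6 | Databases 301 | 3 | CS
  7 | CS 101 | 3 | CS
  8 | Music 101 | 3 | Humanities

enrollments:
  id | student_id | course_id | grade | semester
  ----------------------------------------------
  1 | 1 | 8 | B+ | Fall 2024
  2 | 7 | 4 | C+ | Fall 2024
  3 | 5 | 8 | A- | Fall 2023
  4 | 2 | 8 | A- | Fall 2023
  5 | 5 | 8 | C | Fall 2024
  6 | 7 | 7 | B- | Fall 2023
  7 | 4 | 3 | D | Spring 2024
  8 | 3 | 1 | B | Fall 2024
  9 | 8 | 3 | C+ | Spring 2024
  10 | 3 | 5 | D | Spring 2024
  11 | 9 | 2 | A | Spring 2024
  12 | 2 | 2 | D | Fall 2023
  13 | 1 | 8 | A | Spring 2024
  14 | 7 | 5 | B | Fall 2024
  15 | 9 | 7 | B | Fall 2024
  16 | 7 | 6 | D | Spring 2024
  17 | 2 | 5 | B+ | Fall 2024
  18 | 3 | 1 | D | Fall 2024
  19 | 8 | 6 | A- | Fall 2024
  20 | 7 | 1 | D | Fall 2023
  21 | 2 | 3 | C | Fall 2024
SELECT id, student_id FROM enrollments WHERE student_id IN (SELECT id FROM students WHERE gpa < 3.17)

Execution result:
id | student_id
2 | 7
4 | 2
6 | 7
7 | 4
8 | 3
10 | 3
11 | 9
12 | 2
14 | 7
15 | 9
16 | 7
17 | 2
18 | 3
20 | 7
21 | 2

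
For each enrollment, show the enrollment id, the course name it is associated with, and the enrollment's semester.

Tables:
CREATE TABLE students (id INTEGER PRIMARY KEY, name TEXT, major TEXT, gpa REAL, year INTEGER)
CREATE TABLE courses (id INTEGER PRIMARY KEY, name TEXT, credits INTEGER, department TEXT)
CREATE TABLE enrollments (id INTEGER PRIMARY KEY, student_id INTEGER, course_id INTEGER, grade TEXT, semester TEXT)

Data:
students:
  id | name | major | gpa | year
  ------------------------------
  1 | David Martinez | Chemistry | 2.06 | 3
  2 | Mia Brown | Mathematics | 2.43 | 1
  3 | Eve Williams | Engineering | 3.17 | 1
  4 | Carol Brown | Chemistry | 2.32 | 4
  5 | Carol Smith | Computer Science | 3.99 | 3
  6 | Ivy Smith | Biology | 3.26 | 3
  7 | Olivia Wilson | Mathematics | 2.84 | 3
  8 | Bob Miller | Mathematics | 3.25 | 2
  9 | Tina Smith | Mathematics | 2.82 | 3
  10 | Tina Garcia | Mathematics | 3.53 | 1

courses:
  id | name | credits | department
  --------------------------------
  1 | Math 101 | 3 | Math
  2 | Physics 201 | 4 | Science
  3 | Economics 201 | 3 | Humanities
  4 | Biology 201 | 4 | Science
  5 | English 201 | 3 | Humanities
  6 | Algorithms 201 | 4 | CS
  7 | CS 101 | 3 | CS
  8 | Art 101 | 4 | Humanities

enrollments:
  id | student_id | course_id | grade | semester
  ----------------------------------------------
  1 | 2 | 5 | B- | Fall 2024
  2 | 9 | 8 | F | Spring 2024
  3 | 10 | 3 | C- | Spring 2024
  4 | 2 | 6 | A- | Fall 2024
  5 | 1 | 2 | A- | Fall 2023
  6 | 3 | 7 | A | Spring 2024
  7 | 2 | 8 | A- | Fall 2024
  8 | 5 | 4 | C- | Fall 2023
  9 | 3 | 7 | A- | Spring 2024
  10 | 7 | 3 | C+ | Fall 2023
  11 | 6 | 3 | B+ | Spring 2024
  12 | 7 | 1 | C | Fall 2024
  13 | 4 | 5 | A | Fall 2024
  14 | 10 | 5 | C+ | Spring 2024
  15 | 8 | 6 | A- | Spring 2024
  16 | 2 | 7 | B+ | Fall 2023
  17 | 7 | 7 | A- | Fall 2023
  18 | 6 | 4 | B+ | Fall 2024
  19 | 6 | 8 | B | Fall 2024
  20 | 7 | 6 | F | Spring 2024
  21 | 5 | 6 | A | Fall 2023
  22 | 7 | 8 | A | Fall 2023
SELECT c.id, p.name AS course, c.semester FROM enrollments c JOIN courses p ON c.course_id = p.id

Execution result:
id | course | semester
1 | English 201 | Fall 2024
2 | Art 101 | Spring 2024
3 | Economics 201 | Spring 2024
4 | Algorithms 201 | Fall 2024
5 | Physics 201 | Fall 2023
6 | CS 101 | Spring 2024
7 | Art 101 | Fall 2024
8 | Biology 201 | Fall 2023
9 | CS 101 | Spring 2024
10 | Economics 201 | Fall 2023
11 | Economics 201 | Spring 2024
12 | Math 101 | Fall 2024
13 | English 201 | Fall 2024
14 | English 201 | Spring 2024
15 | Algorithms 201 | Spring 2024
16 | CS 101 | Fall 2023
17 | CS 101 | Fall 2023
18 | Biology 201 | Fall 2024
19 | Art 101 | Fall 2024
20 | Algorithms 201 | Spring 2024
21 | Algorithms 201 | Fall 2023
22 | Art 101 | Fall 2023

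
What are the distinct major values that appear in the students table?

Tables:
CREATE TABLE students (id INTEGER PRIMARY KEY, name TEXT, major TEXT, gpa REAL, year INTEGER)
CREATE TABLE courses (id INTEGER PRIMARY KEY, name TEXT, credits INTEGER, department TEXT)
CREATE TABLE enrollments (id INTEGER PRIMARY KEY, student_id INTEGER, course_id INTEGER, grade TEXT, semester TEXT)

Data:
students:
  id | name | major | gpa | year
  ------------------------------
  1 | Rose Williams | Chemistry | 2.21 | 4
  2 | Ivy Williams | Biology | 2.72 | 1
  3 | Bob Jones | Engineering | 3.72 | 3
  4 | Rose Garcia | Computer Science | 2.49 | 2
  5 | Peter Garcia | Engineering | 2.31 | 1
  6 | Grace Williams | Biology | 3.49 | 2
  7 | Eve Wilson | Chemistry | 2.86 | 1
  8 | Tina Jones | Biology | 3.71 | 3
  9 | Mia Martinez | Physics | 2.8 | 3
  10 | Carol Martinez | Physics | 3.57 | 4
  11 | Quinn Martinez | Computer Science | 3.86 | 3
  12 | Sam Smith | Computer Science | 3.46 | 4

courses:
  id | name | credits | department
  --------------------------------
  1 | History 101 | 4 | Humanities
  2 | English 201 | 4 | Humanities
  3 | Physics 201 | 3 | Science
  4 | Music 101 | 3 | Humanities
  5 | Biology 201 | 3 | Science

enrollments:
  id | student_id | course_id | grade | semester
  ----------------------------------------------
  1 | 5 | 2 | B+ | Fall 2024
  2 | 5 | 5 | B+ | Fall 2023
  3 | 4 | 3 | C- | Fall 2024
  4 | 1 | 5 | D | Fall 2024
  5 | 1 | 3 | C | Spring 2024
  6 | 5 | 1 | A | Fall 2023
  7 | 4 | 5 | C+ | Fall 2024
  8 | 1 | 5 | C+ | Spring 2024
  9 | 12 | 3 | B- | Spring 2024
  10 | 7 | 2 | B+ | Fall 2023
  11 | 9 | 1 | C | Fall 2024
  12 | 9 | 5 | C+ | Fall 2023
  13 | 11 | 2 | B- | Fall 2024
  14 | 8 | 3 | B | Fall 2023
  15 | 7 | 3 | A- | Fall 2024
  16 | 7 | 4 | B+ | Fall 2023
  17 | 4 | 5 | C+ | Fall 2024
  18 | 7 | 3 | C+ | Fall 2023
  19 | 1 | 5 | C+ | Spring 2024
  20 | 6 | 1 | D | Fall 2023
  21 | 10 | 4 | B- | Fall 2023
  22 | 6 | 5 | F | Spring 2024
SELECT DISTINCT major FROM students

Execution result:
major
Chemistry
Biology
Engineering
Computer Science
Physics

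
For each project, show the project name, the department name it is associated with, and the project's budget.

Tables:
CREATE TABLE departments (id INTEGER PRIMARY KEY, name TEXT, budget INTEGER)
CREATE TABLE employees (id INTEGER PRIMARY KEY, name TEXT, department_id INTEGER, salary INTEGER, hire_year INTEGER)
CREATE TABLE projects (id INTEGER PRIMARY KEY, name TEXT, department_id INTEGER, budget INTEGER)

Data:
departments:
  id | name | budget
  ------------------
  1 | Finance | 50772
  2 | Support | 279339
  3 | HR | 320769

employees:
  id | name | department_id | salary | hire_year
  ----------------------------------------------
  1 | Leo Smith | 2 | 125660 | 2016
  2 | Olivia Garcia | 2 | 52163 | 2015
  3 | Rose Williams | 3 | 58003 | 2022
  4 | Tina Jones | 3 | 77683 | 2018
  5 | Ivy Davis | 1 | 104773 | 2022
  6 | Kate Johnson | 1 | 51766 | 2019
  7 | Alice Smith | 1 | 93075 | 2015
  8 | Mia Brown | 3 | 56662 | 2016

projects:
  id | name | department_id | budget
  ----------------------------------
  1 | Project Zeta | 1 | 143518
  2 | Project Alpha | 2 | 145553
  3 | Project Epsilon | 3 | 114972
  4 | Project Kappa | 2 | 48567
SELECT c.name, p.name AS department, c.budget FROM projects c JOIN departments p ON c.department_id = p.id

Execution result:
name | department | budget
Project Zeta | Finance | 143518
Project Alpha | Support | 145553
Project Epsilon | HR | 114972
Project Kappa | Support | 48567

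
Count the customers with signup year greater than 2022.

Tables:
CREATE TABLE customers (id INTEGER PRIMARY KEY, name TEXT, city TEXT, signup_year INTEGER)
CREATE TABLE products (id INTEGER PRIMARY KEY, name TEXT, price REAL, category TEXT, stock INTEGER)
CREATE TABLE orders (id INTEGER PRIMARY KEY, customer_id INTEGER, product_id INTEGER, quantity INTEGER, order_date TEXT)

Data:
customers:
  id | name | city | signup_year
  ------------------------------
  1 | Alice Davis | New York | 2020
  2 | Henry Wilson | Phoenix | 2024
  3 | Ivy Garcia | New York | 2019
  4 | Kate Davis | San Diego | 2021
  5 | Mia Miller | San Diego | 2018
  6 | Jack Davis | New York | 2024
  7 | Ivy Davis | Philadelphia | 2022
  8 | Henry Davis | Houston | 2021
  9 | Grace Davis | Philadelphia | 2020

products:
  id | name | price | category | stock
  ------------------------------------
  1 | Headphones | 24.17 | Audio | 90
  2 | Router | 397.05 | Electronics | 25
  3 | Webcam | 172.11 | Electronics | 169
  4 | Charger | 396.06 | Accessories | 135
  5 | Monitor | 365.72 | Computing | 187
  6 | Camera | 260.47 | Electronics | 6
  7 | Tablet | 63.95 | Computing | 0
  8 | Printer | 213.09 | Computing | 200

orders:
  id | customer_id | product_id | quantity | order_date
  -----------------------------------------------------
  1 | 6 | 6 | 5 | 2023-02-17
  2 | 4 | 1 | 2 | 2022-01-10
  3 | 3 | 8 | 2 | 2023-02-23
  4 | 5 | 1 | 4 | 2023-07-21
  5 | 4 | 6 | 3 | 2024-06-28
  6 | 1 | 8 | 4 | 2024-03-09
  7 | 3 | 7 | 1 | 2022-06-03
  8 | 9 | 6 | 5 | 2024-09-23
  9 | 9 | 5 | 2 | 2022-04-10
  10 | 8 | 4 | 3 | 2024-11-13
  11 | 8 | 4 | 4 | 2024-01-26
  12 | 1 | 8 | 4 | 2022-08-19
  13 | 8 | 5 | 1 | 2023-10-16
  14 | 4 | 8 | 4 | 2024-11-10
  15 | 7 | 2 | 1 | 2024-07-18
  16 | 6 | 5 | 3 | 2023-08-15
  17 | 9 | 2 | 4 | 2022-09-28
SELECT COUNT(*) FROM customers WHERE signup_year > 2022

Execution result:
2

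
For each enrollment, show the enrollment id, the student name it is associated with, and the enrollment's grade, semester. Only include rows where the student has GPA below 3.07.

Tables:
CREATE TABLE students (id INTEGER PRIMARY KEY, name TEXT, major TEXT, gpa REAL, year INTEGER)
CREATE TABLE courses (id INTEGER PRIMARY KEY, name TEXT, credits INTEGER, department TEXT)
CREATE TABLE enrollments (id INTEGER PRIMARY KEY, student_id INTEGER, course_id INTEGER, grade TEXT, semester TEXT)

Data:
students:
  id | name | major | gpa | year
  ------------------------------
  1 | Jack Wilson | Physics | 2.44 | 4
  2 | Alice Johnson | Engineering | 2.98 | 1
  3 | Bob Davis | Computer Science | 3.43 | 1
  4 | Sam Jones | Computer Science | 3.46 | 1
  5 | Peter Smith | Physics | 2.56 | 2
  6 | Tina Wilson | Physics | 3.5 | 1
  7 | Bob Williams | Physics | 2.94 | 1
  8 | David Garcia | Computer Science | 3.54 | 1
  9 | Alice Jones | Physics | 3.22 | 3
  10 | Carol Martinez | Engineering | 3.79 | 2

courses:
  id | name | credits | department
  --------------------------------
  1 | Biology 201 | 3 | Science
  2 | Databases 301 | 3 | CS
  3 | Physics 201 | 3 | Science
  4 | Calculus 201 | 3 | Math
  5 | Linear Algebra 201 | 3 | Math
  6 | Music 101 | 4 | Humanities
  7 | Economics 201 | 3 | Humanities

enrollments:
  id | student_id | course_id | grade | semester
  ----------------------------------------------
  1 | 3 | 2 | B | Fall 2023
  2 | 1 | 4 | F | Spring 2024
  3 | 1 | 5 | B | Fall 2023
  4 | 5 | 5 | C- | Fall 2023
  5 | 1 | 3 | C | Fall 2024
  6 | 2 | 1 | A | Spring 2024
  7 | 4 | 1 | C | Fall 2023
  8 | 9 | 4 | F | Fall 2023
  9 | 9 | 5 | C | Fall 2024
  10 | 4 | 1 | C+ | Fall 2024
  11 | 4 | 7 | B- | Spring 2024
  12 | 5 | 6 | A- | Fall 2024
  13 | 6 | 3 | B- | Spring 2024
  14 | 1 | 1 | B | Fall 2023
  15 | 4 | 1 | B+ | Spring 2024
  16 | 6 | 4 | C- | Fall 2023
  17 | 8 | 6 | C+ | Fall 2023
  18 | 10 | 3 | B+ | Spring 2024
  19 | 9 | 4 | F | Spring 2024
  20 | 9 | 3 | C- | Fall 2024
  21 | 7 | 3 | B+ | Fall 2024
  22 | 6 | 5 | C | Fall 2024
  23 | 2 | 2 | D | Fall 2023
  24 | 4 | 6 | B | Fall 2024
SELECT c.id, p.name AS student, c.grade, c.semester FROM enrollments c JOIN students p ON c.student_id = p.id WHERE p.gpa < 3.07

Execution result:
id | student | grade | semester
2 | Jack Wilson | F | Spring 2024
3 | Jack Wilson | B | Fall 2023
4 | Peter Smith | C- | Fall 2023
5 | Jack Wilson | C | Fall 2024
6 | Alice Johnson | A | Spring 2024
12 | Peter Smith | A- | Fall 2024
14 | Jack Wilson | B | Fall 2023
21 | Bob Williams | B+ | Fall 2024
23 | Alice Johnson | D | Fall 2023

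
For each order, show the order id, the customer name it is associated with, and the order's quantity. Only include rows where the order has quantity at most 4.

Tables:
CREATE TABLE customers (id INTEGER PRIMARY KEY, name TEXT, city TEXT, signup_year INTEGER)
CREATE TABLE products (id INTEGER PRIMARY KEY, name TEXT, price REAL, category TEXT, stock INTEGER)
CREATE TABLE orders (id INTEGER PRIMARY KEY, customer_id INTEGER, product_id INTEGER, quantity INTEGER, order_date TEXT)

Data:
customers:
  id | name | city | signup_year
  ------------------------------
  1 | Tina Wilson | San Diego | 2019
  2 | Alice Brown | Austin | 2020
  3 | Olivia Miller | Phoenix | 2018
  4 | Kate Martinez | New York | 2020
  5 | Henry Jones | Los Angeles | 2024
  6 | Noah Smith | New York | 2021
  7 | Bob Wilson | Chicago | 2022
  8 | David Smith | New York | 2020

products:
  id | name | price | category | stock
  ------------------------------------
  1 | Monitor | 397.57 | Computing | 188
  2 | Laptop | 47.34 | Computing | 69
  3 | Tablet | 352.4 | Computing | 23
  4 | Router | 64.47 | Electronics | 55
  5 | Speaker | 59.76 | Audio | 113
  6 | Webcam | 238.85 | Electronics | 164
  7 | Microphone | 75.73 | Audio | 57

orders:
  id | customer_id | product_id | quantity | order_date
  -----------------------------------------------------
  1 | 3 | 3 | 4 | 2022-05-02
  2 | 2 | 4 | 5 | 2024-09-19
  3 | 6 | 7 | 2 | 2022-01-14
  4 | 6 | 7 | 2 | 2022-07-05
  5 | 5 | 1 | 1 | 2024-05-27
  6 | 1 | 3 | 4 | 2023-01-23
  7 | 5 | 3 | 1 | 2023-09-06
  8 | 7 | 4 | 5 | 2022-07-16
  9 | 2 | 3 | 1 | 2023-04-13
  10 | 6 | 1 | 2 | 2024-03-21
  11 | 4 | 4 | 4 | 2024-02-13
SELECT c.id, p.name AS customer, c.quantity FROM orders c JOIN customers p ON c.customer_id = p.id WHERE c.quantity <= 4

Execution result:
id | customer | quantity
1 | Olivia Miller | 4
3 | Noah Smith | 2
4 | Noah Smith | 2
5 | Henry Jones | 1
6 | Tina Wilson | 4
7 | Henry Jones | 1
9 | Alice Brown | 1
10 | Noah Smith | 2
11 | Kate Martinez | 4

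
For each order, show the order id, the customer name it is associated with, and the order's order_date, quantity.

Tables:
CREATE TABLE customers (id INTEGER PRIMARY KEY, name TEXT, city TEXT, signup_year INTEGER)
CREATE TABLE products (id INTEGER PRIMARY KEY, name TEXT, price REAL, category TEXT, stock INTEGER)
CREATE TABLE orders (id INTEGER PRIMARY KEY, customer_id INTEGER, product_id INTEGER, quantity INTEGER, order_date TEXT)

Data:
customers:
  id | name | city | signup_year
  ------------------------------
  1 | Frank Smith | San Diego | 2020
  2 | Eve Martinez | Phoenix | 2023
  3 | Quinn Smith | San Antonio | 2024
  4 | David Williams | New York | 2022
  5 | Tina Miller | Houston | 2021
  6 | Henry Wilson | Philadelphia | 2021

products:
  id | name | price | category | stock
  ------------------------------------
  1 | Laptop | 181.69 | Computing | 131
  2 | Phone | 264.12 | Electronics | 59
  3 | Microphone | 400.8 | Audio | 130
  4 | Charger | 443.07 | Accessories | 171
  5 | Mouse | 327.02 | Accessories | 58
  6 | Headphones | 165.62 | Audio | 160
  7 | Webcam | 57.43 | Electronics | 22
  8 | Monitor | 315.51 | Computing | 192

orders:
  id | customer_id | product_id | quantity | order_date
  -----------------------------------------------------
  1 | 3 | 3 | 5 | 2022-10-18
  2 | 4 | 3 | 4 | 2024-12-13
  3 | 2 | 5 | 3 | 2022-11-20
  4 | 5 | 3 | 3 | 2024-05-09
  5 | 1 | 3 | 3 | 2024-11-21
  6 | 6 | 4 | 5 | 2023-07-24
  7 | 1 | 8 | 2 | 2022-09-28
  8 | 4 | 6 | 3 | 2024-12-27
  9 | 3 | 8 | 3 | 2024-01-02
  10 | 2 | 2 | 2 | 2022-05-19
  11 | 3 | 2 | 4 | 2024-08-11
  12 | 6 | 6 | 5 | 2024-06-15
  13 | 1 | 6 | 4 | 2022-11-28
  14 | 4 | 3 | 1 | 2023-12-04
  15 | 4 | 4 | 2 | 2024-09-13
SELECT c.id, p.name AS customer, c.order_date, c.quantity FROM orders c JOIN customers p ON c.customer_id = p.id

Execution result:
id | customer | order_date | quantity
1 | Quinn Smith | 2022-10-18 | 5
2 | David Williams | 2024-12-13 | 4
3 | Eve Martinez | 2022-11-20 | 3
4 | Tina Miller | 2024-05-09 | 3
5 | Frank Smith | 2024-11-21 | 3
6 | Henry Wilson | 2023-07-24 | 5
7 | Frank Smith | 2022-09-28 | 2
8 | David Williams | 2024-12-27 | 3
9 | Quinn Smith | 2024-01-02 | 3
10 | Eve Martinez | 2022-05-19 | 2
11 | Quinn Smith | 2024-08-11 | 4
12 | Henry Wilson | 2024-06-15 | 5
13 | Frank Smith | 2022-11-28 | 4
14 | David Williams | 2023-12-04 | 1
15 | David Williams | 2024-09-13 | 2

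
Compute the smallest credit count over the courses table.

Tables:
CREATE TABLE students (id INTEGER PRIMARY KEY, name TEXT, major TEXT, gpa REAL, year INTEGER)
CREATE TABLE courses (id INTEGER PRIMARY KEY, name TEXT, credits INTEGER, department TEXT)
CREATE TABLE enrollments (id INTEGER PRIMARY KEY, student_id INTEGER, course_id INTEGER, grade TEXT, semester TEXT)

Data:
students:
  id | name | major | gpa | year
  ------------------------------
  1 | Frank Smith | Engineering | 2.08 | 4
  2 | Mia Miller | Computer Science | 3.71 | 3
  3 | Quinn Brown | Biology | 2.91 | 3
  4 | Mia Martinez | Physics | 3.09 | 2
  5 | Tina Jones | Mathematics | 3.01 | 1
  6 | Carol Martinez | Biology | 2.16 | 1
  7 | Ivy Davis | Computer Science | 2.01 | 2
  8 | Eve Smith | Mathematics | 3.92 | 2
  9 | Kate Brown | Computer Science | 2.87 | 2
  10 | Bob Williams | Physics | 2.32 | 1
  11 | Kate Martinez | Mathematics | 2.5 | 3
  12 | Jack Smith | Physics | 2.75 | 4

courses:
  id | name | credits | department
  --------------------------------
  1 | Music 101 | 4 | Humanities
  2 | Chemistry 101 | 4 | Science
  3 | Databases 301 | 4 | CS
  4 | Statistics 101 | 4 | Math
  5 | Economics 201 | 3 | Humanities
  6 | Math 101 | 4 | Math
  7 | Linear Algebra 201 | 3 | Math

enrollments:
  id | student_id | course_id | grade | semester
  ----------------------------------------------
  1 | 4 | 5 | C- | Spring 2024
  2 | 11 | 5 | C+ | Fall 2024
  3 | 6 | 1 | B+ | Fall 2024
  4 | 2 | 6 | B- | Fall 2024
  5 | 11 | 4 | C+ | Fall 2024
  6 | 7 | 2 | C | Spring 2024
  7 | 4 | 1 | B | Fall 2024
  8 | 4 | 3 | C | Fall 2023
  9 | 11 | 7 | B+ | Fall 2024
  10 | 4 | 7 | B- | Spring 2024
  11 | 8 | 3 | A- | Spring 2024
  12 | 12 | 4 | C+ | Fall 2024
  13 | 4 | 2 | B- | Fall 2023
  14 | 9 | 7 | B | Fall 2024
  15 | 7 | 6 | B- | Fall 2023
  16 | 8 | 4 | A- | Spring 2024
SELECT MIN(credits) FROM courses

Execution result:
3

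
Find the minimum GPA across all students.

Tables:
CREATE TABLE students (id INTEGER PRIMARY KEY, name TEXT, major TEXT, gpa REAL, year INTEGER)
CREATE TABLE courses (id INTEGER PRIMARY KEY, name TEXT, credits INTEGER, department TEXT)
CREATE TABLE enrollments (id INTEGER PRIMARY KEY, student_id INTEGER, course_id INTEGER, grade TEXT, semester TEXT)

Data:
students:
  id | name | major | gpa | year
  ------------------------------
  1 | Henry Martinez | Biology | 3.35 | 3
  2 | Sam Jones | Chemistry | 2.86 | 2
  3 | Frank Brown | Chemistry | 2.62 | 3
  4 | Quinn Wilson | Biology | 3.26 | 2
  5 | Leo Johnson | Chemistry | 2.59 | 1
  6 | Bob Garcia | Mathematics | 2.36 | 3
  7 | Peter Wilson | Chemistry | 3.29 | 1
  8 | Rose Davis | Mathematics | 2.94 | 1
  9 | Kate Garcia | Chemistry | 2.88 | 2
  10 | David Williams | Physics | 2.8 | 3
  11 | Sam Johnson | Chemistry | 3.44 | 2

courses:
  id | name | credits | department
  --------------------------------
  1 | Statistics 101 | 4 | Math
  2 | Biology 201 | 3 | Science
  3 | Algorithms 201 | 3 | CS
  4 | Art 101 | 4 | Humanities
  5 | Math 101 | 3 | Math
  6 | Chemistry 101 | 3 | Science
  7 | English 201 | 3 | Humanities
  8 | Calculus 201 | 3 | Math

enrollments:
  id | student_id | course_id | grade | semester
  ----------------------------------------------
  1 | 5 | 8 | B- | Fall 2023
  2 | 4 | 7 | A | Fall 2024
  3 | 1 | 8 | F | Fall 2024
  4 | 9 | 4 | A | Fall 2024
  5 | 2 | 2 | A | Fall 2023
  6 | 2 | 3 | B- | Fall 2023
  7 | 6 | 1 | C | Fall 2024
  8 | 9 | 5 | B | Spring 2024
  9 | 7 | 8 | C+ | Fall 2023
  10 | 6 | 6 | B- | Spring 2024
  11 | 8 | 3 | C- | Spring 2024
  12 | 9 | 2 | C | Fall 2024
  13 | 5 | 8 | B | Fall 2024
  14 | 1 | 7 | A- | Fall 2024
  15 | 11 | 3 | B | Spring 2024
SELECT MIN(gpa) FROM students

Execution result:
2.36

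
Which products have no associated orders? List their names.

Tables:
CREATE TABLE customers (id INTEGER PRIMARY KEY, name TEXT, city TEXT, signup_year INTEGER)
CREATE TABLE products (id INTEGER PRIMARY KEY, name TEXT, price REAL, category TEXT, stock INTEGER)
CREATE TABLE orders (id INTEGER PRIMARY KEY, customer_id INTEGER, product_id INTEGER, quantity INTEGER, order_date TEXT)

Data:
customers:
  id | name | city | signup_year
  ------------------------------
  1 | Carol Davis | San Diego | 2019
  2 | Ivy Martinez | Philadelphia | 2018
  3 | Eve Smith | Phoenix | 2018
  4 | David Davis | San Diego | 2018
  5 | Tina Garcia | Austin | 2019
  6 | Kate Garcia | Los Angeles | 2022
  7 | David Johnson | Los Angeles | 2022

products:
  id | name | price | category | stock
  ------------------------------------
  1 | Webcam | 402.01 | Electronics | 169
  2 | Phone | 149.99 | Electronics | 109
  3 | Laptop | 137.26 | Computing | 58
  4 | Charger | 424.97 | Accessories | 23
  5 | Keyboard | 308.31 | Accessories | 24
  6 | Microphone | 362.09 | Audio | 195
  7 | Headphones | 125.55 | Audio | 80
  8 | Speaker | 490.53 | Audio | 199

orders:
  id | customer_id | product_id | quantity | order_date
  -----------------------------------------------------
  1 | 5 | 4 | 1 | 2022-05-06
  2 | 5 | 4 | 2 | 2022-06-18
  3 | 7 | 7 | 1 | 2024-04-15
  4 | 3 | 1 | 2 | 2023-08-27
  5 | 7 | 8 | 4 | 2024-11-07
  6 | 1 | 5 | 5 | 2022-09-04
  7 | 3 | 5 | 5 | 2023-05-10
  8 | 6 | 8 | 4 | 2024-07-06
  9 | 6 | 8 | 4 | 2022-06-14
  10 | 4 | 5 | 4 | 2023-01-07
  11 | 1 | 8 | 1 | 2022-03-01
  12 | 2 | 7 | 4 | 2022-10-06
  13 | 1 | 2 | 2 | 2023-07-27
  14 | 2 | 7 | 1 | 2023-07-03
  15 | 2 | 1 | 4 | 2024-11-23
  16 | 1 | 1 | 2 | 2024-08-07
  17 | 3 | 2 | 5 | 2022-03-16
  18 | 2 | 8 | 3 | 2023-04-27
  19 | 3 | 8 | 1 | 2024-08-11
SELECT p.name FROM products p LEFT JOIN orders c ON c.product_id = p.id WHERE c.id IS NULL

Execution result:
name
Laptop
Microphone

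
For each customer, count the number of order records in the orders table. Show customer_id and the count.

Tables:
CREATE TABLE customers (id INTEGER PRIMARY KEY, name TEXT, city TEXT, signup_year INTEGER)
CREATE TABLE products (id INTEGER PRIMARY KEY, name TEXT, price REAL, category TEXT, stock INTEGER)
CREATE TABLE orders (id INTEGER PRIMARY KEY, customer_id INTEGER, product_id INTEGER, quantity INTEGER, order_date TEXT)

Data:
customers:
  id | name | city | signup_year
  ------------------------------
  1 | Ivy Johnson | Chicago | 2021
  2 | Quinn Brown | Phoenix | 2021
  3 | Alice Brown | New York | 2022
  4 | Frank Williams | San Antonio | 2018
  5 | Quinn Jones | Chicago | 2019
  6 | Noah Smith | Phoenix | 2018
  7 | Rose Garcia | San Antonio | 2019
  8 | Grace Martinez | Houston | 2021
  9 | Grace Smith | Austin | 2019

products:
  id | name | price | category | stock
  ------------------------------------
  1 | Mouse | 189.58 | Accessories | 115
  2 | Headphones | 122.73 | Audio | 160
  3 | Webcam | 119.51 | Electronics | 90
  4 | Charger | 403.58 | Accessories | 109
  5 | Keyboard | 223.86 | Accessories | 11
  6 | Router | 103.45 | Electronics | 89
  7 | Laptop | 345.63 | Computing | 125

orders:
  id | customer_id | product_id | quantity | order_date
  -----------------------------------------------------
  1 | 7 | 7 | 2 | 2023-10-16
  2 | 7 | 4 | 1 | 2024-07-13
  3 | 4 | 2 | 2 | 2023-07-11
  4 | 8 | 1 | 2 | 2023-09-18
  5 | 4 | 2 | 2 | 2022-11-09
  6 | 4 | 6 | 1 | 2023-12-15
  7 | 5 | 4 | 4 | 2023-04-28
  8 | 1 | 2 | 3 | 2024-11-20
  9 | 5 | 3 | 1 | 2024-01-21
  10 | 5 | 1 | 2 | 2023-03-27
SELECT customer_id, COUNT(*) AS order_count FROM orders GROUP BY customer_id

Execution result:
customer_id | order_count
1 | 1
4 | 3
5 | 3
7 | 2
8 | 1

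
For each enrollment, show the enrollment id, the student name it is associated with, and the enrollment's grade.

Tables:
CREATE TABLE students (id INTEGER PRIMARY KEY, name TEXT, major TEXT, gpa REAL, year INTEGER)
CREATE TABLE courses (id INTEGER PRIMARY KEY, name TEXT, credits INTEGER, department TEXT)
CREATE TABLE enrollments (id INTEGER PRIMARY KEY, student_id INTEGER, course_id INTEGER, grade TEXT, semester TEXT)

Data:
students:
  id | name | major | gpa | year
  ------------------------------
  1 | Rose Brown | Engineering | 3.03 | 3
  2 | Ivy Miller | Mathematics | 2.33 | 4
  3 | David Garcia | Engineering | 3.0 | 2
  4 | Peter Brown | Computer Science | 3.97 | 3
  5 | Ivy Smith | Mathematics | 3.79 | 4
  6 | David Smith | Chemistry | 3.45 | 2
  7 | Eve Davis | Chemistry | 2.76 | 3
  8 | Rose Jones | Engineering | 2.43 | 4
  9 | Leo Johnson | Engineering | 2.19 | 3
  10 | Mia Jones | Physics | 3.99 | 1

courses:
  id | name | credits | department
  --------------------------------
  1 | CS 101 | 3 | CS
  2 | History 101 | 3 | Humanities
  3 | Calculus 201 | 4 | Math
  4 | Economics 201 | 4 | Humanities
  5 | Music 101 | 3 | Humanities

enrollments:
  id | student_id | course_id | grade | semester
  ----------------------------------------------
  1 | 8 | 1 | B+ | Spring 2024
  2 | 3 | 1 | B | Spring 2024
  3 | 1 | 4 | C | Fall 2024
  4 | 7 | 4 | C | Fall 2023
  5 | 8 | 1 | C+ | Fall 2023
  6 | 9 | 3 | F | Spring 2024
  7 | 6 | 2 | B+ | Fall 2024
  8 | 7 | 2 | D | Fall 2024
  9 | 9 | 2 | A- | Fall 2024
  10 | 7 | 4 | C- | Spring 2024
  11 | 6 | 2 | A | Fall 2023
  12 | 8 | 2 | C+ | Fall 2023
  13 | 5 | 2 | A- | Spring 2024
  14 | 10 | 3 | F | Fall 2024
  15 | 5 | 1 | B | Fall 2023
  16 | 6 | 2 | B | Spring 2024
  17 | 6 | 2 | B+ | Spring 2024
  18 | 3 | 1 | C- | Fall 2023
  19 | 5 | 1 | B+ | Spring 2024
SELECT c.id, p.name AS student, c.grade FROM enrollments c JOIN students p ON c.student_id = p.id

Execution result:
id | student | grade
1 | Rose Jones | B+
2 | David Garcia | B
3 | Rose Brown | C
4 | Eve Davis | C
5 | Rose Jones | C+
6 | Leo Johnson | F
7 | David Smith | B+
8 | Eve Davis | D
9 | Leo Johnson | A-
10 | Eve Davis | C-
11 | David Smith | A
12 | Rose Jones | C+
13 | Ivy Smith | A-
14 | Mia Jones | F
15 | Ivy Smith | B
16 | David Smith | B
17 | David Smith | B+
18 | David Garcia | C-
19 | Ivy Smith | B+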